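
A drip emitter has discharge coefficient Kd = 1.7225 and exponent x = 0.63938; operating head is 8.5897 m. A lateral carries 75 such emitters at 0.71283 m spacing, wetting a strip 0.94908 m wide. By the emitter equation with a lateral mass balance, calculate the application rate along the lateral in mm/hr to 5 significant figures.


Approach: apply the emitter equation with a lateral mass balance, q = Kd*h^x; Q = n*q; rate = Q/(n*spacing*width).
Step 1 — single emitter flow (q = Kd*h^x):
  q = 1.7225 * 8.5897^0.63938 = 6.812807 L/hr
Step 2 — total lateral flow: Q = 75 * 6.812807 = 510.9605 L/hr
Step 3 — wetted area: A = 75 * 0.71283 * 0.94908 = 50.73995 m^2
Step 4 — application rate: Q/A = 510.9605/50.73995 = 10.070 mm/hr
Therefore the application rate along the lateral = 10.070 mm/hr.


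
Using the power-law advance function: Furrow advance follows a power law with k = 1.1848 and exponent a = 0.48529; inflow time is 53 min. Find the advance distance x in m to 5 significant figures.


Approach: apply the power-law advance function, x = k*t^a.
x = 1.1848 * 53^0.48529 = 8.1361 m
Therefore the advance distance x = 8.1361 m.


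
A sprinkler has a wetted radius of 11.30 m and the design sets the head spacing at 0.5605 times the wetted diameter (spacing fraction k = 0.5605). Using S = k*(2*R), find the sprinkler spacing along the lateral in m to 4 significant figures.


S = 0.5605 * (2 * 11.30) = 12.67 m
Therefore the sprinkler spacing along the lateral = 12.67 m.


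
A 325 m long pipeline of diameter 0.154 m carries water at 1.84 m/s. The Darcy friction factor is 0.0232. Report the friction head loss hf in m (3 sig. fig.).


Approach: apply the Darcy-Weisbach equation, hf = f*(L/D)*(v^2/(2g)).
hf = 0.0232 * (325/0.154) * (1.84^2 / (2*9.81))
hf = 8.45 m
Therefore the friction head loss hf = 8.45 m.


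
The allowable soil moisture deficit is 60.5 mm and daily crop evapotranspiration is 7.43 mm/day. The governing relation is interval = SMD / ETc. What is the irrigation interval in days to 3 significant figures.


interval = 60.5 / 7.43 = 8.14 days
Therefore the irrigation interval = 8.14 days.


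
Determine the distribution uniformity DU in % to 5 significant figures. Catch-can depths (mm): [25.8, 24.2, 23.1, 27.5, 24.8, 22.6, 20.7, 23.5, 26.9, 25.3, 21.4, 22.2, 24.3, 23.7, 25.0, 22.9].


Approach: apply the low-quarter distribution uniformity, DU = (mean of lowest quarter of readings / overall mean)*100.
sorted lowest 4 of 16: [20.7, 21.4, 22.2, 22.6] -> mean = 21.72500 mm
overall mean = 23.99375 mm
DU = (21.72500/23.99375)*100 = 90.544 %
Therefore the distribution uniformity DU = 90.544 %.


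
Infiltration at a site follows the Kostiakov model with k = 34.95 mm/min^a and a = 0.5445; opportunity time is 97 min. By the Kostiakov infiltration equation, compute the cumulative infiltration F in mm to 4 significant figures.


Approach: apply the Kostiakov infiltration equation, F = k*t^a.
F = 34.95 * 97^0.5445 = 421.9 mm
Therefore the cumulative infiltration F = 421.9 mm.


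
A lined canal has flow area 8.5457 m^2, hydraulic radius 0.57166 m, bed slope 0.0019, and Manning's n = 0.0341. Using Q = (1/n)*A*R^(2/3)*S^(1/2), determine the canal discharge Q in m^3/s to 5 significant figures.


Q = (1/0.0341) * 8.5457 * 0.57166^(2/3) * 0.0019^(1/2) = 7.5242 m^3/s
Therefore the canal discharge Q = 7.5242 m^3/s.


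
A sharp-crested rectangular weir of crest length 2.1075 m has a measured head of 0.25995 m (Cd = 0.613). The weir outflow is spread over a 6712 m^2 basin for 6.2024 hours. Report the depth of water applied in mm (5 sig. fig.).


Approach: apply the rectangular weir equation with a volume-to-depth conversion, Q = (2/3)*Cd*L*sqrt(2g)*H^1.5; d = Q*t/A * 1000.
Step 1 — weir discharge:
  Q = (2/3)*0.613*2.1075*sqrt(2*9.81)*0.25995^1.5 = 0.5056163 m^3/s
Step 2 — volume: V = 0.5056163 * 6.2024*3600 = 11289.72 m^3
Step 3 — depth: d = V/A * 1000 = 11289.72/6712 * 1000 = 1682.0 mm
Therefore the depth of water applied = 1682.0 mm.


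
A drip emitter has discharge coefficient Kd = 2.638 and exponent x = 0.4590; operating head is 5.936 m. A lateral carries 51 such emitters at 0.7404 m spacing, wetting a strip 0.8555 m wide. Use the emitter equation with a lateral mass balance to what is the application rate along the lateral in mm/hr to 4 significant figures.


Approach: apply the emitter equation with a lateral mass balance, q = Kd*h^x; Q = n*q; rate = Q/(n*spacing*width).
Step 1 — single emitter flow (q = Kd*h^x):
  q = 2.638 * 5.936^0.4590 = 5.97460 L/hr
Step 2 — total lateral flow: Q = 51 * 5.97460 = 304.704 L/hr
Step 3 — wetted area: A = 51 * 0.7404 * 0.8555 = 32.3040 m^2
Step 4 — application rate: Q/A = 304.704/32.3040 = 9.432 mm/hr
Therefore the application rate along the lateral = 9.432 mm/hr.


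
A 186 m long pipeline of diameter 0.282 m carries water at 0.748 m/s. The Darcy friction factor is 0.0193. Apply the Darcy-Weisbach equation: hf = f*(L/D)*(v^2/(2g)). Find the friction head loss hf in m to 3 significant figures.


hf = 0.0193 * (186/0.282) * (0.748^2 / (2*9.81))
hf = 0.363 m
Therefore the friction head loss hf = 0.363 m.


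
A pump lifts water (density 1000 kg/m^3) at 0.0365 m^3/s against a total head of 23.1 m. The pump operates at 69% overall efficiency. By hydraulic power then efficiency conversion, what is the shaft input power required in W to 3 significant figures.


Approach: apply hydraulic power then efficiency conversion, P = rho*g*Q*H; P_in = P/eta.
Step 1 — hydraulic power (P = rho*g*Q*H):
  P = 1000 * 9.81 * 0.0365 * 23.1 = 8271.3 W
Step 2 — input power: P_in = P/eta = 8271.3 / 0.69 = 12000 W
Therefore the shaft input power required = 12000 W.


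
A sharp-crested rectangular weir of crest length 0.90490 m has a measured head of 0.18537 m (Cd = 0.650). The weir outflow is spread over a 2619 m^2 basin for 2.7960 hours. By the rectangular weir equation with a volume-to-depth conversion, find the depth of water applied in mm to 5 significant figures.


Approach: apply the rectangular weir equation with a volume-to-depth conversion, Q = (2/3)*Cd*L*sqrt(2g)*H^1.5; d = Q*t/A * 1000.
Step 1 — weir discharge:
  Q = (2/3)*0.650*0.90490*sqrt(2*9.81)*0.18537^1.5 = 0.1386217 m^3/s
Step 2 — volume: V = 0.1386217 * 2.7960*3600 = 1395.311 m^3
Step 3 — depth: d = V/A * 1000 = 1395.311/2619 * 1000 = 532.76 mm
Therefore the depth of water applied = 532.76 mm.


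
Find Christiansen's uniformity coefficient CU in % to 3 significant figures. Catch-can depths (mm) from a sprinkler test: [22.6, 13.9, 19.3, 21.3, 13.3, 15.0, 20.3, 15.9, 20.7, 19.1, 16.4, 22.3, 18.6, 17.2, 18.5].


Approach: apply Christiansen's uniformity coefficient, CU = (1 - mean_abs_deviation/mean)*100.
mean = 18.293 mm
mean |d_i - mean| = 2.4080 mm
CU = (1 - 2.4080/18.293)*100 = 86.8 %
Therefore Christiansen's uniformity coefficient CU = 86.8 %.


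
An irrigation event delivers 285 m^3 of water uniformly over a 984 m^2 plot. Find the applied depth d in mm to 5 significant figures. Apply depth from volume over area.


Approach: apply depth from volume over area, d = (V/A)*1000.
d = (285 / 984) * 1000 = 289.63 mm
Therefore the applied depth d = 289.63 mm.


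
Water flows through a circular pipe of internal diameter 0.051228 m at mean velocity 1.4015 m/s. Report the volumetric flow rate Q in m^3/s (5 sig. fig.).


Approach: apply the continuity equation for pipe flow, Q = A * v with A = pi*(D/2)^2.
A = pi*(0.051228/2)^2 = 0.002061127 m^2
Q = 0.002061127 * 1.4015 = 0.0028887 m^3/s
Therefore the volumetric flow rate Q = 0.0028887 m^3/s.


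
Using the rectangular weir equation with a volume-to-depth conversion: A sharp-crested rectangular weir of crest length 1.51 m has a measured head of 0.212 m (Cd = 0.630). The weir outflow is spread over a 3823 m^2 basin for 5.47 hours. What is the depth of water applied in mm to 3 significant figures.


Approach: apply the rectangular weir equation with a volume-to-depth conversion, Q = (2/3)*Cd*L*sqrt(2g)*H^1.5; d = Q*t/A * 1000.
Step 1 — weir discharge:
  Q = (2/3)*0.630*1.51*sqrt(2*9.81)*0.212^1.5 = 0.27421 m^3/s
Step 2 — volume: V = 0.27421 * 5.47*3600 = 5399.7 m^3
Step 3 — depth: d = V/A * 1000 = 5399.7/3823 * 1000 = 1410 mm
Therefore the depth of water applied = 1410 mm.


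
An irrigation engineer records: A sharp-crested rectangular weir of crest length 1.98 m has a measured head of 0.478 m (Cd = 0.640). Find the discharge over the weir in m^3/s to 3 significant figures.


Approach: apply the rectangular weir equation, Q = (2/3)*Cd*L*sqrt(2g)*H^1.5.
Q = (2/3)*0.640*1.98*sqrt(2*9.81)*0.478^1.5 = 1.24 m^3/s
Therefore the discharge over the weir = 1.24 m^3/s.


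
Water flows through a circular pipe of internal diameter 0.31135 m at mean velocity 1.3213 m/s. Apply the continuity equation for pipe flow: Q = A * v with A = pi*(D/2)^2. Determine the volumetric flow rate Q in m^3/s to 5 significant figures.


A = pi*(0.31135/2)^2 = 0.07613557 m^2
Q = 0.07613557 * 1.3213 = 0.10060 m^3/s
Therefore the volumetric flow rate Q = 0.10060 m^3/s.


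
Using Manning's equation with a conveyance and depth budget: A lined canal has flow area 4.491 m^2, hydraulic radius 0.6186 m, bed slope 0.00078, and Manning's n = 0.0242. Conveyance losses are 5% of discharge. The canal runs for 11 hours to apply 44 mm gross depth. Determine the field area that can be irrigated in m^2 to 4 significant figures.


Approach: apply Manning's equation with a conveyance and depth budget, Q = (1/n)*A*R^(2/3)*S^(1/2); Q_field = Q*(1-loss); Area = Q_field*t/(d/1000).
Step 1 — canal discharge (Manning's equation):
  Q = (1/0.0242) * 4.491 * 0.6186^(2/3) * 0.00078^(1/2) = 3.76283 m^3/s
Step 2 — delivered flow: Q_field = 3.76283*(1 - 5/100) = 3.57469 m^3/s
Step 3 — volume delivered: V = 3.57469 * 11*3600 = 141558 m^3
Step 4 — area served: A = V / (depth/1000) = 141558 / 0.044 = 3217000 m^2
Therefore the field area that can be irrigated = 3217000 m^2.


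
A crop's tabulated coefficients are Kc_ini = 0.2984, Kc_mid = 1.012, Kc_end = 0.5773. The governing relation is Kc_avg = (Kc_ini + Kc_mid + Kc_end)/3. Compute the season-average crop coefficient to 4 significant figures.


Kc_avg = (0.2984 + 1.012 + 0.5773)/3 = 0.6292
Therefore the season-average crop coefficient = 0.6292.


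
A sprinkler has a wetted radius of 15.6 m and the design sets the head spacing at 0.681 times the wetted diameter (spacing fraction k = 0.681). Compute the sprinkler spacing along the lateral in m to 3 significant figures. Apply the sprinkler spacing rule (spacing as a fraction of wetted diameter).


Approach: apply the sprinkler spacing rule (spacing as a fraction of wetted diameter), S = k*(2*R).
S = 0.681 * (2 * 15.6) = 21.2 m
Therefore the sprinkler spacing along the lateral = 21.2 m.


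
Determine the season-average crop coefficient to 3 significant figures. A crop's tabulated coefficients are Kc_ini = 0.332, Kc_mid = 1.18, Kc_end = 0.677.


Approach: apply a simple seasonal average, Kc_avg = (Kc_ini + Kc_mid + Kc_end)/3.
Kc_avg = (0.332 + 1.18 + 0.677)/3 = 0.730
Therefore the season-average crop coefficient = 0.730.


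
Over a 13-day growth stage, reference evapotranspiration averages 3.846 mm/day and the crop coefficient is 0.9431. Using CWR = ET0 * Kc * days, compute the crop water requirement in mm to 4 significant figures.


CWR = 3.846 * 0.9431 * 13 = 47.15 mm
Therefore the crop water requirement = 47.15 mm.


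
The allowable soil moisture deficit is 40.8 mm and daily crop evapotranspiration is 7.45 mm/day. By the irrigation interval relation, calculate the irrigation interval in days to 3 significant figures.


Approach: apply the irrigation interval relation, interval = SMD / ETc.
interval = 40.8 / 7.45 = 5.48 days
Therefore the irrigation interval = 5.48 days.


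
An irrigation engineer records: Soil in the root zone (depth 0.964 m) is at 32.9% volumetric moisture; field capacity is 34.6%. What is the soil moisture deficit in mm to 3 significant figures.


Approach: apply the soil moisture deficit relation, SMD = (FC - theta)/100 * depth * 1000.
SMD = (34.6 - 32.9)/100 * 0.964 * 1000 = 16.4 mm
Therefore the soil moisture deficit = 16.4 mm.


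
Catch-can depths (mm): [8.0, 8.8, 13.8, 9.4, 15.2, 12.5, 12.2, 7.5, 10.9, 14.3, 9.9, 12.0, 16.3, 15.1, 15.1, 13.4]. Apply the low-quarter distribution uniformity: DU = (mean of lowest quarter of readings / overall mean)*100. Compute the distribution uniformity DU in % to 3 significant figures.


sorted lowest 4 of 16: [7.5, 8.0, 8.8, 9.4] -> mean = 8.4250 mm
overall mean = 12.150 mm
DU = (8.4250/12.150)*100 = 69.3 %
Therefore the distribution uniformity DU = 69.3 %.


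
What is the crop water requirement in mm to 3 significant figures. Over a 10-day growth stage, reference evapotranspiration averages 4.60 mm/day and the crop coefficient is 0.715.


Approach: apply the crop water requirement relation, CWR = ET0 * Kc * days.
CWR = 4.60 * 0.715 * 10 = 32.9 mm
Therefore the crop water requirement = 32.9 mm.


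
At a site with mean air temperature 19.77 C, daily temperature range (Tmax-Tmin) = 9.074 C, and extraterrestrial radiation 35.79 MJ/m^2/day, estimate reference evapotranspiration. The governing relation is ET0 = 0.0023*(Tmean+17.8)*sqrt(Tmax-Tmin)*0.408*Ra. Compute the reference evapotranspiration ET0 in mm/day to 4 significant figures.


ET0 = 0.0023*(19.77+17.8)*sqrt(9.074)*0.408*35.79 = 3.801 mm/day
Therefore the reference evapotranspiration ET0 = 3.801 mm/day.


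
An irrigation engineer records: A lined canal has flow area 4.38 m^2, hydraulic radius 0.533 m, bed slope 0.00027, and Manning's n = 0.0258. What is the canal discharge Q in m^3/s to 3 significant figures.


Approach: apply Manning's equation, Q = (1/n)*A*R^(2/3)*S^(1/2).
Q = (1/0.0258) * 4.38 * 0.533^(2/3) * 0.00027^(1/2) = 1.83 m^3/s
Therefore the canal discharge Q = 1.83 m^3/s.


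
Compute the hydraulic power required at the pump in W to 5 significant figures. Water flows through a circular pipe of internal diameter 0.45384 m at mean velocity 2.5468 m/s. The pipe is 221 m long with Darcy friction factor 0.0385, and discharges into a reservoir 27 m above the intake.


Approach: apply continuity + Darcy-Weisbach + hydraulic power, Q = A*v; hf = f*(L/D)*(v^2/(2g)); H = static + hf; P = rho*g*Q*H.
Step 1 — flow rate (continuity, Q = A*v):
  A = pi*(0.45384/2)^2 = 0.1617690 m^2
  Q = 0.1617690 * 2.5468 = 0.4119934 m^3/s
Step 2 — friction head loss (Darcy-Weisbach):
  hf = 0.0385 * (221/0.45384) * (2.5468^2 / (2*9.81))
  hf = 6.197848 m
Step 3 — total head: H = 27 + 6.197848 = 33.19785 m
Step 4 — hydraulic power (P = rho*g*Q*H):
  P = 1000 * 9.81 * 0.4119934 * 33.19785 = 134170 W
Therefore the hydraulic power required at the pump = 134170 W.


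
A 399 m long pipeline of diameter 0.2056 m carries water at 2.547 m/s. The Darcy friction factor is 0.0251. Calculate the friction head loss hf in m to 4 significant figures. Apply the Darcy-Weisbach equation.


Approach: apply the Darcy-Weisbach equation, hf = f*(L/D)*(v^2/(2g)).
hf = 0.0251 * (399/0.2056) * (2.547^2 / (2*9.81))
hf = 16.11 m
Therefore the friction head loss hf = 16.11 m.


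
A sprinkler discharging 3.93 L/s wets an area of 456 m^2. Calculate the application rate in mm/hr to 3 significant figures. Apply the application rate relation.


Approach: apply the application rate relation, rate = (Q/A)*3600.
rate = (3.93 / 456) * 3600 = 31.0 mm/hr
Therefore the application rate = 31.0 mm/hr.


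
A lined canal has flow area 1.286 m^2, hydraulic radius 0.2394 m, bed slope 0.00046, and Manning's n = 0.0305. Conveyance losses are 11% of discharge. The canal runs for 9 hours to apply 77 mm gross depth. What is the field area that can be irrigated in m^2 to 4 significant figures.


Approach: apply Manning's equation with a conveyance and depth budget, Q = (1/n)*A*R^(2/3)*S^(1/2); Q_field = Q*(1-loss); Area = Q_field*t/(d/1000).
Step 1 — canal discharge (Manning's equation):
  Q = (1/0.0305) * 1.286 * 0.2394^(2/3) * 0.00046^(1/2) = 0.348661 m^3/s
Step 2 — delivered flow: Q_field = 0.348661*(1 - 11/100) = 0.310308 m^3/s
Step 3 — volume delivered: V = 0.310308 * 9*3600 = 10054.0 m^3
Step 4 — area served: A = V / (depth/1000) = 10054.0 / 0.077 = 130600 m^2
Therefore the field area that can be irrigated = 130600 m^2.


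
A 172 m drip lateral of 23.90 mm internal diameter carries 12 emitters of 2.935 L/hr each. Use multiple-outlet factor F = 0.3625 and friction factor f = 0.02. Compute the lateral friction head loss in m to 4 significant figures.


Approach: apply Darcy-Weisbach with the multiple-outlet F-factor, Q = n*q/(3600*1000) m^3/s; v = Q/A; hf = F*f*(L/D)*(v^2/(2g)).
Q = 12*2.935/(3600*1000) = 9.78333e-06 m^3/s
A = pi*(23.90e-3/2)^2 = 4.48627e-04 m^2, so v = Q/A = 0.0218073 m/s
hf = 0.3625*0.02*(172/0.02390)*(0.0218073^2/(2*9.81)) = 0.001265 m
Therefore the lateral friction head loss = 0.001265 m.


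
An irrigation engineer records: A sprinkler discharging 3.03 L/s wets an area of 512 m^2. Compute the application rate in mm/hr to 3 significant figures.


Approach: apply the application rate relation, rate = (Q/A)*3600.
rate = (3.03 / 512) * 3600 = 21.3 mm/hr
Therefore the application rate = 21.3 mm/hr.


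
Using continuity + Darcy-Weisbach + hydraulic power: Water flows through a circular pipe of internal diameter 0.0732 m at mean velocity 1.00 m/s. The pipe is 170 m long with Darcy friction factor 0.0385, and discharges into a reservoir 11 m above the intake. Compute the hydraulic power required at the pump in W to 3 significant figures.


Approach: apply continuity + Darcy-Weisbach + hydraulic power, Q = A*v; hf = f*(L/D)*(v^2/(2g)); H = static + hf; P = rho*g*Q*H.
Step 1 — flow rate (continuity, Q = A*v):
  A = pi*(0.0732/2)^2 = 0.0042084 m^2
  Q = 0.0042084 * 1.00 = 0.0042084 m^3/s
Step 2 — friction head loss (Darcy-Weisbach):
  hf = 0.0385 * (170/0.0732) * (1.00^2 / (2*9.81))
  hf = 4.5572 m
Step 3 — total head: H = 11 + 4.5572 = 15.557 m
Step 4 — hydraulic power (P = rho*g*Q*H):
  P = 1000 * 9.81 * 0.0042084 * 15.557 = 642 W
Therefore the hydraulic power required at the pump = 642 W.


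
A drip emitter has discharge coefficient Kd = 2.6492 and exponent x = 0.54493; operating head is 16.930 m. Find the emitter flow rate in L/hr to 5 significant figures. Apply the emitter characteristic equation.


Approach: apply the emitter characteristic equation, q = Kd * h^x.
q = 2.6492 * 16.930^0.54493 = 12.378 L/hr
Therefore the emitter flow rate = 12.378 L/hr.


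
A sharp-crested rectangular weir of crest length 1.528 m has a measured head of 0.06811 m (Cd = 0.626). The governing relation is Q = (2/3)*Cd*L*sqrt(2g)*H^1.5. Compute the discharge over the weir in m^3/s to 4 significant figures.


Q = (2/3)*0.626*1.528*sqrt(2*9.81)*0.06811^1.5 = 0.05021 m^3/s
Therefore the discharge over the weir = 0.05021 m^3/s.


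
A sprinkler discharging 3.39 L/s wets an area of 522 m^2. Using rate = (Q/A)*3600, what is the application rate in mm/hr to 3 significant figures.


rate = (3.39 / 522) * 3600 = 23.4 mm/hr
Therefore the application rate = 23.4 mm/hr.


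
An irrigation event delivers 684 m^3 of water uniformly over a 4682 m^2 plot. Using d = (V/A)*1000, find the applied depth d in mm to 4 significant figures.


d = (684 / 4682) * 1000 = 146.1 mm
Therefore the applied depth d = 146.1 mm.


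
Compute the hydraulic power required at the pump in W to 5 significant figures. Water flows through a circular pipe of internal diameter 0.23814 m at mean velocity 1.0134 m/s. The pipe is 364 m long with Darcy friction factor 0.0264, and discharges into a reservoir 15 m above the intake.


Approach: apply continuity + Darcy-Weisbach + hydraulic power, Q = A*v; hf = f*(L/D)*(v^2/(2g)); H = static + hf; P = rho*g*Q*H.
Step 1 — flow rate (continuity, Q = A*v):
  A = pi*(0.23814/2)^2 = 0.04454045 m^2
  Q = 0.04454045 * 1.0134 = 0.04513729 m^3/s
Step 2 — friction head loss (Darcy-Weisbach):
  hf = 0.0264 * (364/0.23814) * (1.0134^2 / (2*9.81))
  hf = 2.112204 m
Step 3 — total head: H = 15 + 2.112204 = 17.11220 m
Step 4 — hydraulic power (P = rho*g*Q*H):
  P = 1000 * 9.81 * 0.04513729 * 17.11220 = 7577.2 W
Therefore the hydraulic power required at the pump = 7577.2 W.


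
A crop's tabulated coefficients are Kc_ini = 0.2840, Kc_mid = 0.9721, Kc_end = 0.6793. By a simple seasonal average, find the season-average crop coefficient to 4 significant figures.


Approach: apply a simple seasonal average, Kc_avg = (Kc_ini + Kc_mid + Kc_end)/3.
Kc_avg = (0.2840 + 0.9721 + 0.6793)/3 = 0.6451
Therefore the season-average crop coefficient = 0.6451.


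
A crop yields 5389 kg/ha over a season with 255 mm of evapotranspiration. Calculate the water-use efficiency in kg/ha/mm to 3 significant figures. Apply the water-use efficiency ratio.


Approach: apply the water-use efficiency ratio, WUE = yield/ET.
WUE = 5389 / 255 = 21.1 kg/ha/mm
Therefore the water-use efficiency = 21.1 kg/ha/mm.


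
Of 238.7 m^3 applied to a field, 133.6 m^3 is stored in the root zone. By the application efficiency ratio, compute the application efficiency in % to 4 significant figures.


Approach: apply the application efficiency ratio, Ea = (stored/applied)*100.
Ea = (133.6/238.7)*100 = 55.97 %
Therefore the application efficiency = 55.97 %.


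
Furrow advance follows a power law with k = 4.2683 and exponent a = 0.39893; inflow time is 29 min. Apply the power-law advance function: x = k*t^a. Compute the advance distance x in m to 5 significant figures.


x = 4.2683 * 29^0.39893 = 16.355 m
Therefore the advance distance x = 16.355 m.


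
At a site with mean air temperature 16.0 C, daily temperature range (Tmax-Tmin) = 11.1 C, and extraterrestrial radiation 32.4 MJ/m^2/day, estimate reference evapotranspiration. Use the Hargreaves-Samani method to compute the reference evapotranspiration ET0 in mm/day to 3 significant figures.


Approach: apply the Hargreaves-Samani method, ET0 = 0.0023*(Tmean+17.8)*sqrt(Tmax-Tmin)*0.408*Ra.
ET0 = 0.0023*(16.0+17.8)*sqrt(11.1)*0.408*32.4 = 3.42 mm/day
Therefore the reference evapotranspiration ET0 = 3.42 mm/day.


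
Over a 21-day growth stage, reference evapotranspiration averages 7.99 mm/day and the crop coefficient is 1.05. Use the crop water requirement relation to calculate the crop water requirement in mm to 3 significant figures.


Approach: apply the crop water requirement relation, CWR = ET0 * Kc * days.
CWR = 7.99 * 1.05 * 21 = 176 mm
Therefore the crop water requirement = 176 mm.


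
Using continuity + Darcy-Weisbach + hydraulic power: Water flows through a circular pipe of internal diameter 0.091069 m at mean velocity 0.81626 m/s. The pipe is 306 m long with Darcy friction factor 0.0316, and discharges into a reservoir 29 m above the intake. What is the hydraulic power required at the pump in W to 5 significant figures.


Approach: apply continuity + Darcy-Weisbach + hydraulic power, Q = A*v; hf = f*(L/D)*(v^2/(2g)); H = static + hf; P = rho*g*Q*H.
Step 1 — flow rate (continuity, Q = A*v):
  A = pi*(0.091069/2)^2 = 0.006513749 m^2
  Q = 0.006513749 * 0.81626 = 0.005316913 m^3/s
Step 2 — friction head loss (Darcy-Weisbach):
  hf = 0.0316 * (306/0.091069) * (0.81626^2 / (2*9.81))
  hf = 3.605753 m
Step 3 — total head: H = 29 + 3.605753 = 32.60575 m
Step 4 — hydraulic power (P = rho*g*Q*H):
  P = 1000 * 9.81 * 0.005316913 * 32.60575 = 1700.7 W
Therefore the hydraulic power required at the pump = 1700.7 W.


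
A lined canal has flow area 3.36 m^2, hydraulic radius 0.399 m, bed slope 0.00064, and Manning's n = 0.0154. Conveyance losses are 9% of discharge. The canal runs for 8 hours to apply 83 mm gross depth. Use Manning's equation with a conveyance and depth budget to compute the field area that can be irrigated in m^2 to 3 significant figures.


Approach: apply Manning's equation with a conveyance and depth budget, Q = (1/n)*A*R^(2/3)*S^(1/2); Q_field = Q*(1-loss); Area = Q_field*t/(d/1000).
Step 1 — canal discharge (Manning's equation):
  Q = (1/0.0154) * 3.36 * 0.399^(2/3) * 0.00064^(1/2) = 2.9915 m^3/s
Step 2 — delivered flow: Q_field = 2.9915*(1 - 9/100) = 2.7223 m^3/s
Step 3 — volume delivered: V = 2.7223 * 8*3600 = 78401 m^3
Step 4 — area served: A = V / (depth/1000) = 78401 / 0.083 = 945000 m^2
Therefore the field area that can be irrigated = 945000 m^2.


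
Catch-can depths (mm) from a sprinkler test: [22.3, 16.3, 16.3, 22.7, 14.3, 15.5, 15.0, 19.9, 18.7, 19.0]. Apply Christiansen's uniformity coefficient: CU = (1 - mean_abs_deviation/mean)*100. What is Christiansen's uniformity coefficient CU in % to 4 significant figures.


mean = 18.0000 mm
mean |d_i - mean| = 2.52000 mm
CU = (1 - 2.52000/18.0000)*100 = 86.00 %
Therefore Christiansen's uniformity coefficient CU = 86.00 %.


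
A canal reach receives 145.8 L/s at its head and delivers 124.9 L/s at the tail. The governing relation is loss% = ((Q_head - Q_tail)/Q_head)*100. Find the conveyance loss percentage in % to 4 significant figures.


loss = ((145.8 - 124.9)/145.8)*100 = 14.33 %
Therefore the conveyance loss percentage = 14.33 %.


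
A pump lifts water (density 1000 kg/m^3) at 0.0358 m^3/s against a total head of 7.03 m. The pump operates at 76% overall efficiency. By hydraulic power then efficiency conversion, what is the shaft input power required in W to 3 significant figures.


Approach: apply hydraulic power then efficiency conversion, P = rho*g*Q*H; P_in = P/eta.
Step 1 — hydraulic power (P = rho*g*Q*H):
  P = 1000 * 9.81 * 0.0358 * 7.03 = 2468.9 W
Step 2 — input power: P_in = P/eta = 2468.9 / 0.76 = 3250 W
Therefore the shaft input power required = 3250 W.


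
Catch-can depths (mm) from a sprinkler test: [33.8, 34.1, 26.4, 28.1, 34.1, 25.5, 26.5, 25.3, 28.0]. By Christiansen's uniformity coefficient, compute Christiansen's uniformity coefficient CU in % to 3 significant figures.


Approach: apply Christiansen's uniformity coefficient, CU = (1 - mean_abs_deviation/mean)*100.
mean = 29.089 mm
mean |d_i - mean| = 3.2741 mm
CU = (1 - 3.2741/29.089)*100 = 88.7 %
Therefore Christiansen's uniformity coefficient CU = 88.7 %.


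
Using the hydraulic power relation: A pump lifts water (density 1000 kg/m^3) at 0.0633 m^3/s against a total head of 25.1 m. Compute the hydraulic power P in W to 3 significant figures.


Approach: apply the hydraulic power relation, P = rho*g*Q*H.
P = 1000 * 9.81 * 0.0633 * 25.1 = 15600 W
Therefore the hydraulic power P = 15600 W.


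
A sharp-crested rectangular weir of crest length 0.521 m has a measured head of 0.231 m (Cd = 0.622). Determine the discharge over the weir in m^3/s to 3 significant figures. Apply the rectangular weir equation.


Approach: apply the rectangular weir equation, Q = (2/3)*Cd*L*sqrt(2g)*H^1.5.
Q = (2/3)*0.622*0.521*sqrt(2*9.81)*0.231^1.5 = 0.106 m^3/s
Therefore the discharge over the weir = 0.106 m^3/s.


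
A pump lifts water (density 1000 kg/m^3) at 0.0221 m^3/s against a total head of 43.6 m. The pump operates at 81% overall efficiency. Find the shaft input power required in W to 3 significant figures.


Approach: apply hydraulic power then efficiency conversion, P = rho*g*Q*H; P_in = P/eta.
Step 1 — hydraulic power (P = rho*g*Q*H):
  P = 1000 * 9.81 * 0.0221 * 43.6 = 9452.5 W
Step 2 — input power: P_in = P/eta = 9452.5 / 0.81 = 11700 W
Therefore the shaft input power required = 11700 W.


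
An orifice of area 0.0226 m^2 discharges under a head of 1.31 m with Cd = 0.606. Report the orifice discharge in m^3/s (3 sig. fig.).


Approach: apply the orifice equation, Q = Cd*A*sqrt(2*g*h).
Q = 0.606 * 0.0226 * sqrt(2*9.81*1.31) = 0.0694 m^3/s
Therefore the orifice discharge = 0.0694 m^3/s.


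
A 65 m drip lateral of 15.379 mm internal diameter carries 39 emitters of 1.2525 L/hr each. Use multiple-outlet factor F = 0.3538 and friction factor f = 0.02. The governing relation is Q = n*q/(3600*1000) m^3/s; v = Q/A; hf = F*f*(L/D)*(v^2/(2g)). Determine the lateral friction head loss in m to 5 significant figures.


Q = 39*1.2525/(3600*1000) = 1.356875e-05 m^3/s
A = pi*(15.379e-3/2)^2 = 1.857574e-04 m^2, so v = Q/A = 0.07304555 m/s
hf = 0.3538*0.02*(65/0.015379)*(0.07304555^2/(2*9.81)) = 0.0081332 m
Therefore the lateral friction head loss = 0.0081332 m.


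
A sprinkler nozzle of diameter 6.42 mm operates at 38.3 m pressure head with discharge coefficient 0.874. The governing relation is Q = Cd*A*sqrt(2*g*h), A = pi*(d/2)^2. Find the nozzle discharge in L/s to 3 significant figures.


A = pi*(6.42e-3/2)^2 = 3.2371e-05 m^2
Q = 0.874 * 3.2371e-05 * sqrt(2*9.81*38.3) * 1000 = 0.776 L/s
Therefore the nozzle discharge = 0.776 L/s.


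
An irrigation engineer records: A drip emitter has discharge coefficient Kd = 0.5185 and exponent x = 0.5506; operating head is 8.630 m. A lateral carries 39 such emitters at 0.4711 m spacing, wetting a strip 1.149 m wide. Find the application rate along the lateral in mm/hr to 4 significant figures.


Approach: apply the emitter equation with a lateral mass balance, q = Kd*h^x; Q = n*q; rate = Q/(n*spacing*width).
Step 1 — single emitter flow (q = Kd*h^x):
  q = 0.5185 * 8.630^0.5506 = 1.69870 L/hr
Step 2 — total lateral flow: Q = 39 * 1.69870 = 66.2492 L/hr
Step 3 — wetted area: A = 39 * 0.4711 * 1.149 = 21.1105 m^2
Step 4 — application rate: Q/A = 66.2492/21.1105 = 3.138 mm/hr
Therefore the application rate along the lateral = 3.138 mm/hr.


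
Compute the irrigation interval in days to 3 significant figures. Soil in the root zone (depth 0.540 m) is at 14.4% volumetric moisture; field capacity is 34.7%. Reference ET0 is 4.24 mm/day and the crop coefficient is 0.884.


Approach: apply soil-water budget scheduling, SMD = (FC-theta)/100*depth*1000; ETc = ET0*Kc; interval = SMD/ETc.
Step 1 — soil moisture deficit:
  SMD = (34.7 - 14.4)/100 * 0.540 * 1000 = 109.62 mm
Step 2 — daily crop ET (ETc = ET0*Kc):
  ETc = 4.24 * 0.884 = 3.7482 mm/day
Step 3 — irrigation interval (SMD/ETc):
  interval = 109.62 / 3.7482 = 29.2 days
Therefore the irrigation interval = 29.2 days.


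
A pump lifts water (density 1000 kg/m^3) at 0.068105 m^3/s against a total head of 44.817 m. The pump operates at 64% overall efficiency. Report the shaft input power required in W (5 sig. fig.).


Approach: apply hydraulic power then efficiency conversion, P = rho*g*Q*H; P_in = P/eta.
Step 1 — hydraulic power (P = rho*g*Q*H):
  P = 1000 * 9.81 * 0.068105 * 44.817 = 29942.69 W
Step 2 — input power: P_in = P/eta = 29942.69 / 0.64 = 46785 W
Therefore the shaft input power required = 46785 W.


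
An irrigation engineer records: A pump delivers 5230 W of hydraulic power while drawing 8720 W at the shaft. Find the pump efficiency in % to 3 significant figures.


Approach: apply the efficiency ratio, eta = (P_out/P_in)*100.
eta = (5230 / 8720) * 100 = 60.0 %
Therefore the pump efficiency = 60.0 %.


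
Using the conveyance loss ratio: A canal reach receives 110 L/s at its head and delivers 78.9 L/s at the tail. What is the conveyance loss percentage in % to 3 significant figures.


Approach: apply the conveyance loss ratio, loss% = ((Q_head - Q_tail)/Q_head)*100.
loss = ((110 - 78.9)/110)*100 = 28.3 %
Therefore the conveyance loss percentage = 28.3 %.


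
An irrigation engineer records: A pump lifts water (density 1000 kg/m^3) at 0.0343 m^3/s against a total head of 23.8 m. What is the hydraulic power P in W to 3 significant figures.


Approach: apply the hydraulic power relation, P = rho*g*Q*H.
P = 1000 * 9.81 * 0.0343 * 23.8 = 8010 W
Therefore the hydraulic power P = 8010 W.


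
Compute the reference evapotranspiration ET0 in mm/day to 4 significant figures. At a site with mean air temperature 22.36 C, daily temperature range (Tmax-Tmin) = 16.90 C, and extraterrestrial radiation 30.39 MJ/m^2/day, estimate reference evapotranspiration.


Approach: apply the Hargreaves-Samani method, ET0 = 0.0023*(Tmean+17.8)*sqrt(Tmax-Tmin)*0.408*Ra.
ET0 = 0.0023*(22.36+17.8)*sqrt(16.90)*0.408*30.39 = 4.708 mm/day
Therefore the reference evapotranspiration ET0 = 4.708 mm/day.


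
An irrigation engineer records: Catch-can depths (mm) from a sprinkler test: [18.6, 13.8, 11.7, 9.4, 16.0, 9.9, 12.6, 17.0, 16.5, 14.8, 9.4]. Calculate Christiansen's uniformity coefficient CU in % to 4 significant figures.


Approach: apply Christiansen's uniformity coefficient, CU = (1 - mean_abs_deviation/mean)*100.
mean = 13.6091 mm
mean |d_i - mean| = 2.73554 mm
CU = (1 - 2.73554/13.6091)*100 = 79.90 %
Therefore Christiansen's uniformity coefficient CU = 79.90 %.


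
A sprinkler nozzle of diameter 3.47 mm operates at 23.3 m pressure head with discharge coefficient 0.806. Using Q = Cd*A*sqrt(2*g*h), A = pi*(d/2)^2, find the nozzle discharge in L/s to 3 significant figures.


A = pi*(3.47e-3/2)^2 = 9.4569e-06 m^2
Q = 0.806 * 9.4569e-06 * sqrt(2*9.81*23.3) * 1000 = 0.163 L/s
Therefore the nozzle discharge = 0.163 L/s.


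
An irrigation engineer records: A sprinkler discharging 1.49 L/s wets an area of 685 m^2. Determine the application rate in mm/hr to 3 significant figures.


Approach: apply the application rate relation, rate = (Q/A)*3600.
rate = (1.49 / 685) * 3600 = 7.83 mm/hr
Therefore the application rate = 7.83 mm/hr.


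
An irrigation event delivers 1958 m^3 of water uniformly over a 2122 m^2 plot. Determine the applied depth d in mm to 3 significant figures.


Approach: apply depth from volume over area, d = (V/A)*1000.
d = (1958 / 2122) * 1000 = 923 mm
Therefore the applied depth d = 923 mm.


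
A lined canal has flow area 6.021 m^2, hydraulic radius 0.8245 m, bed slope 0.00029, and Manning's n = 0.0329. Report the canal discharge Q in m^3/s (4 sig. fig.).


Approach: apply Manning's equation, Q = (1/n)*A*R^(2/3)*S^(1/2).
Q = (1/0.0329) * 6.021 * 0.8245^(2/3) * 0.00029^(1/2) = 2.740 m^3/s
Therefore the canal discharge Q = 2.740 m^3/s.


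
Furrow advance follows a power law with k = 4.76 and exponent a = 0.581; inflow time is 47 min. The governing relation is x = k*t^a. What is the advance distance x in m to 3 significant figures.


x = 4.76 * 47^0.581 = 44.6 m
Therefore the advance distance x = 44.6 m.


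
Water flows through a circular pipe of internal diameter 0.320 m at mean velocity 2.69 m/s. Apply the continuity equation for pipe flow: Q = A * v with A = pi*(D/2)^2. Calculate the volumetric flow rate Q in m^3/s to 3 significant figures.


A = pi*(0.320/2)^2 = 0.080425 m^2
Q = 0.080425 * 2.69 = 0.216 m^3/s
Therefore the volumetric flow rate Q = 0.216 m^3/s.


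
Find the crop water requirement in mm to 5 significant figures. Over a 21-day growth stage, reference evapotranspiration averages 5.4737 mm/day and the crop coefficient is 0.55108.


Approach: apply the crop water requirement relation, CWR = ET0 * Kc * days.
CWR = 5.4737 * 0.55108 * 21 = 63.345 mm
Therefore the crop water requirement = 63.345 mm.


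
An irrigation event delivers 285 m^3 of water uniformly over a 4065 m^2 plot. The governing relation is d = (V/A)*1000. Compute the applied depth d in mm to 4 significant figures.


d = (285 / 4065) * 1000 = 70.11 mm
Therefore the applied depth d = 70.11 mm.


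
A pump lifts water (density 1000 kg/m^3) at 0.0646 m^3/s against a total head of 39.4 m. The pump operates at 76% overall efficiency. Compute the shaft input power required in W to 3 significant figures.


Approach: apply hydraulic power then efficiency conversion, P = rho*g*Q*H; P_in = P/eta.
Step 1 — hydraulic power (P = rho*g*Q*H):
  P = 1000 * 9.81 * 0.0646 * 39.4 = 24969 W
Step 2 — input power: P_in = P/eta = 24969 / 0.76 = 32900 W
Therefore the shaft input power required = 32900 W.


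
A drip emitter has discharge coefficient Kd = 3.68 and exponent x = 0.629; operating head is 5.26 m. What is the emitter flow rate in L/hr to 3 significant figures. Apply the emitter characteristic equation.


Approach: apply the emitter characteristic equation, q = Kd * h^x.
q = 3.68 * 5.26^0.629 = 10.5 L/hr
Therefore the emitter flow rate = 10.5 L/hr.


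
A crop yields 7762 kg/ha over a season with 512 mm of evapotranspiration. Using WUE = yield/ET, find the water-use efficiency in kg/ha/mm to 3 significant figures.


WUE = 7762 / 512 = 15.2 kg/ha/mm
Therefore the water-use efficiency = 15.2 kg/ha/mm.


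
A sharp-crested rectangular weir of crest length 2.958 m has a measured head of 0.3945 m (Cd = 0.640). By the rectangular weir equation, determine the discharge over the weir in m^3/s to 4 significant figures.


Approach: apply the rectangular weir equation, Q = (2/3)*Cd*L*sqrt(2g)*H^1.5.
Q = (2/3)*0.640*2.958*sqrt(2*9.81)*0.3945^1.5 = 1.385 m^3/s
Therefore the discharge over the weir = 1.385 m^3/s.


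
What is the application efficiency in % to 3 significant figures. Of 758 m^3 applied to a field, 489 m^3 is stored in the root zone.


Approach: apply the application efficiency ratio, Ea = (stored/applied)*100.
Ea = (489/758)*100 = 64.5 %
Therefore the application efficiency = 64.5 %.


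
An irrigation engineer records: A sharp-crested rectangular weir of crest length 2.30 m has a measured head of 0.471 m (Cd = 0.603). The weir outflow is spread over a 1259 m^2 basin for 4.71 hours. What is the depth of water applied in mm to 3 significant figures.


Approach: apply the rectangular weir equation with a volume-to-depth conversion, Q = (2/3)*Cd*L*sqrt(2g)*H^1.5; d = Q*t/A * 1000.
Step 1 — weir discharge:
  Q = (2/3)*0.603*2.30*sqrt(2*9.81)*0.471^1.5 = 1.3238 m^3/s
Step 2 — volume: V = 1.3238 * 4.71*3600 = 22447 m^3
Step 3 — depth: d = V/A * 1000 = 22447/1259 * 1000 = 17800 mm
Therefore the depth of water applied = 17800 mm.


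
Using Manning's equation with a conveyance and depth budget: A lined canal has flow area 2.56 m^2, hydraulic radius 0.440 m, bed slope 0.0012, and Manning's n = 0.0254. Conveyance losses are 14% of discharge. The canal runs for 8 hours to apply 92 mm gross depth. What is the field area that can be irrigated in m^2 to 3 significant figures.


Approach: apply Manning's equation with a conveyance and depth budget, Q = (1/n)*A*R^(2/3)*S^(1/2); Q_field = Q*(1-loss); Area = Q_field*t/(d/1000).
Step 1 — canal discharge (Manning's equation):
  Q = (1/0.0254) * 2.56 * 0.440^(2/3) * 0.0012^(1/2) = 2.0198 m^3/s
Step 2 — delivered flow: Q_field = 2.0198*(1 - 14/100) = 1.7370 m^3/s
Step 3 — volume delivered: V = 1.7370 * 8*3600 = 50025 m^3
Step 4 — area served: A = V / (depth/1000) = 50025 / 0.092 = 544000 m^2
Therefore the field area that can be irrigated = 544000 m^2.


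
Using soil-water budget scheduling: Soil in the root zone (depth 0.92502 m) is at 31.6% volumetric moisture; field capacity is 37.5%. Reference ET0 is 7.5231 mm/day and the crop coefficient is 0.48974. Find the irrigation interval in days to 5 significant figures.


Approach: apply soil-water budget scheduling, SMD = (FC-theta)/100*depth*1000; ETc = ET0*Kc; interval = SMD/ETc.
Step 1 — soil moisture deficit:
  SMD = (37.5 - 31.6)/100 * 0.92502 * 1000 = 54.57618 mm
Step 2 — daily crop ET (ETc = ET0*Kc):
  ETc = 7.5231 * 0.48974 = 3.684363 mm/day
Step 3 — irrigation interval (SMD/ETc):
  interval = 54.57618 / 3.684363 = 14.813 days
Therefore the irrigation interval = 14.813 days.


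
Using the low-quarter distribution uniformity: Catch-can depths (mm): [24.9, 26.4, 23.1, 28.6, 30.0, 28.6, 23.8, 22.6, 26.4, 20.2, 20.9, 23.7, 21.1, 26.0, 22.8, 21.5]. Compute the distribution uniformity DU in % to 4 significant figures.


Approach: apply the low-quarter distribution uniformity, DU = (mean of lowest quarter of readings / overall mean)*100.
sorted lowest 4 of 16: [20.2, 20.9, 21.1, 21.5] -> mean = 20.9250 mm
overall mean = 24.4125 mm
DU = (20.9250/24.4125)*100 = 85.71 %
Therefore the distribution uniformity DU = 85.71 %.


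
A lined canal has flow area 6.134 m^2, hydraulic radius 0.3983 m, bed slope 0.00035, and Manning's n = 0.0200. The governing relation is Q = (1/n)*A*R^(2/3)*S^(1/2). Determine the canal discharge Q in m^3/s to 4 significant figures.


Q = (1/0.0200) * 6.134 * 0.3983^(2/3) * 0.00035^(1/2) = 3.106 m^3/s
Therefore the canal discharge Q = 3.106 m^3/s.
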